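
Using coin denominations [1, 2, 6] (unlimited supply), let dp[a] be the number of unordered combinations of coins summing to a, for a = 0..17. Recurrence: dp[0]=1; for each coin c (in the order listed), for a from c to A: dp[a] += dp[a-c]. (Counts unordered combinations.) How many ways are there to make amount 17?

18

after  coin     0     1     2     3     4     5     6     7     8     9    10    11    12    13    14    15    16    17
          1     1     1     1     1     1     1     1     1     1     1     1     1     1     1     1     1     1     1
          2     1     1     2     2     3     3     4     4     5     5     6     6     7     7     8     8     9     9
          6     1     1     2     2     3     3     5     5     7     7     9     9    12    12    15    15    18    18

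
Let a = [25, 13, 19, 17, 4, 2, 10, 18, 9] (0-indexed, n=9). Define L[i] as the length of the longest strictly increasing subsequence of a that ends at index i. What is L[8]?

   i    0    1    2    3    4    5    6    7    8
a[i]   25   13   19   17    4    2   10   18    9
L[i]    1    1    2    2    1    1    2    3    2

2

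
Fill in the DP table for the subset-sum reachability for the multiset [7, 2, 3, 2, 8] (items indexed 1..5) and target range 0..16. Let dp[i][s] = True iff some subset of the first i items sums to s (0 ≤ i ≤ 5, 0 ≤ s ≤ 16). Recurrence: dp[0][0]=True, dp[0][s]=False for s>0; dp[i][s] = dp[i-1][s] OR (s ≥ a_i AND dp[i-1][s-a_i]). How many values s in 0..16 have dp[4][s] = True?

i\s   0   1   2   3   4   5   6   7   8   9  10  11  12  13  14  15  16
  0   T   F   F   F   F   F   F   F   F   F   F   F   F   F   F   F   F
  1   T   F   F   F   F   F   F   T   F   F   F   F   F   F   F   F   F
  2   T   F   T   F   F   F   F   T   F   T   F   F   F   F   F   F   F
  3   T   F   T   T   F   T   F   T   F   T   T   F   T   F   F   F   F
  4   T   F   T   T   T   T   F   T   F   T   T   T   T   F   T   F   F
  5   T   F   T   T   T   T   F   T   T   T   T   T   T   T   T   T   F

11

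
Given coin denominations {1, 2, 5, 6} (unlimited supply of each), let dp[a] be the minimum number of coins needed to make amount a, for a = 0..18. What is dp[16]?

3

 a  0  1  2  3  4  5  6  7  8  9 10 11 12 13 14 15 16 17 18
dp  0  1  1  2  2  1  1  2  2  3  2  2  2  3  3  3  3  3  3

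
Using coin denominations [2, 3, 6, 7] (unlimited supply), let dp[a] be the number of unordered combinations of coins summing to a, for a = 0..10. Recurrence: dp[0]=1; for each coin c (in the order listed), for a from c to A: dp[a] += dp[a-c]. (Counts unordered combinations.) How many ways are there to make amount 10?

after  coin     0     1     2     3     4     5     6     7     8     9    10
          2     1     0     1     0     1     0     1     0     1     0     1
          3     1     0     1     1     1     1     2     1     2     2     2
          6     1     0     1     1     1     1     3     1     3     3     3
          7     1     0     1     1     1     1     3     2     3     4     4

4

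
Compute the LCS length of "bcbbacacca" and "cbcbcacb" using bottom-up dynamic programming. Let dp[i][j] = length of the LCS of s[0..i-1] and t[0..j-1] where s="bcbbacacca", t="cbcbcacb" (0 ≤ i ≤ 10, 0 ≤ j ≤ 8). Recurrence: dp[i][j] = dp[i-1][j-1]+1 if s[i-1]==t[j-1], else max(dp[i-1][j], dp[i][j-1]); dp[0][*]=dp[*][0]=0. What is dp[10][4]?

   ''  c  b  c  b  c  a  c  b
''  0  0  0  0  0  0  0  0  0
 b  0  0  1  1  1  1  1  1  1
 c  0  1  1  2  2  2  2  2  2
 b  0  1  2  2  3  3  3  3  3
 b  0  1  2  2  3  3  3  3  4
 a  0  1  2  2  3  3  4  4  4
 c  0  1  2  3  3  4  4  5  5
 a  0  1  2  3  3  4  5  5  5
 c  0  1  2  3  3  4  5  6  6
 c  0  1  2  3  3  4  5  6  6
 a  0  1  2  3  3  4  5  6  6

3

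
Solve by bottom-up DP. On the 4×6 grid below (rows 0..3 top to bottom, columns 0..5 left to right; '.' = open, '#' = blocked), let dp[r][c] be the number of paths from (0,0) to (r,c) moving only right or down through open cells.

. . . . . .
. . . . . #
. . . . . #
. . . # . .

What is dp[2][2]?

r\c   0   1   2   3   4   5
  0   1   1   1   1   1   1
  1   1   2   3   4   5   0
  2   1   3   6  10  15   0
  3   1   4  10   0  15  15

6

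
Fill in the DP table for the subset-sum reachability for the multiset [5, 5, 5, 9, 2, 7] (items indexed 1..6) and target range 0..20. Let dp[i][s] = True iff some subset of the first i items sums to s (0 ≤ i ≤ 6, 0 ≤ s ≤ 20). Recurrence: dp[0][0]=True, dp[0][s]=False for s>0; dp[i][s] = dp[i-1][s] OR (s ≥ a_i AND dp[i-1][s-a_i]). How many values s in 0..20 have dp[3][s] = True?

i\s   0   1   2   3   4   5   6   7   8   9  10  11  12  13  14  15  16  17  18  19  20
  0   T   F   F   F   F   F   F   F   F   F   F   F   F   F   F   F   F   F   F   F   F
  1   T   F   F   F   F   T   F   F   F   F   F   F   F   F   F   F   F   F   F   F   F
  2   T   F   F   F   F   T   F   F   F   F   T   F   F   F   F   F   F   F   F   F   F
  3   T   F   F   F   F   T   F   F   F   F   T   F   F   F   F   T   F   F   F   F   F
  4   T   F   F   F   F   T   F   F   F   T   T   F   F   F   T   T   F   F   F   T   F
  5   T   F   T   F   F   T   F   T   F   T   T   T   T   F   T   T   T   T   F   T   F
  6   T   F   T   F   F   T   F   T   F   T   T   T   T   F   T   T   T   T   T   T   F

4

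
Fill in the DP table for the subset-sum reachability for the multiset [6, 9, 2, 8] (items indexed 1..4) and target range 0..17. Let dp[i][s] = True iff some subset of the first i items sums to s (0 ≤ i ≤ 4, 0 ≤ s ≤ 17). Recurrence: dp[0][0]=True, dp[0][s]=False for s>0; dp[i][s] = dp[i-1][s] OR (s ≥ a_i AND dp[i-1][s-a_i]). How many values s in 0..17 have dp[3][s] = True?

8

i\s   0   1   2   3   4   5   6   7   8   9  10  11  12  13  14  15  16  17
  0   T   F   F   F   F   F   F   F   F   F   F   F   F   F   F   F   F   F
  1   T   F   F   F   F   F   T   F   F   F   F   F   F   F   F   F   F   F
  2   T   F   F   F   F   F   T   F   F   T   F   F   F   F   F   T   F   F
  3   T   F   T   F   F   F   T   F   T   T   F   T   F   F   F   T   F   T
  4   T   F   T   F   F   F   T   F   T   T   T   T   F   F   T   T   T   T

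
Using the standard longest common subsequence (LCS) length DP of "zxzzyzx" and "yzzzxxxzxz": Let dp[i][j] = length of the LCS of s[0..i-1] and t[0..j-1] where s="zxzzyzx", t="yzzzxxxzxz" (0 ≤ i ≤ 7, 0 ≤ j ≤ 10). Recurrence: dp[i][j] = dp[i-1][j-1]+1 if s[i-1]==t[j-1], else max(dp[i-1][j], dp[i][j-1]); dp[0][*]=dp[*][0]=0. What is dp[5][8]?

3

   ''  y  z  z  z  x  x  x  z  x  z
''  0  0  0  0  0  0  0  0  0  0  0
 z  0  0  1  1  1  1  1  1  1  1  1
 x  0  0  1  1  1  2  2  2  2  2  2
 z  0  0  1  2  2  2  2  2  3  3  3
 z  0  0  1  2  3  3  3  3  3  3  4
 y  0  1  1  2  3  3  3  3  3  3  4
 z  0  1  2  2  3  3  3  3  4  4  4
 x  0  1  2  2  3  4  4  4  4  5  5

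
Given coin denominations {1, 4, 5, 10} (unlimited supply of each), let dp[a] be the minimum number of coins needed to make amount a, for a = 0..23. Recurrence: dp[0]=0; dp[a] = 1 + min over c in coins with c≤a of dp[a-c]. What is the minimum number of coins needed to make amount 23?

4

 a  0  1  2  3  4  5  6  7  8  9 10 11 12 13 14 15 16 17 18 19 20 21 22 23
dp  0  1  2  3  1  1  2  3  2  2  1  2  3  3  2  2  3  4  3  3  2  3  4  4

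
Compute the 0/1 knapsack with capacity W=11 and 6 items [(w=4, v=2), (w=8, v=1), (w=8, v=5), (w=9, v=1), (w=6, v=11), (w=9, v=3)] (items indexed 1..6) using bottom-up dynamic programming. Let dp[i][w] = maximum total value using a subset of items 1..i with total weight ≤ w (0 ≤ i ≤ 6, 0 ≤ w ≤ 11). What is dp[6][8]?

i\w   0   1   2   3   4   5   6   7   8   9  10  11
  0   0   0   0   0   0   0   0   0   0   0   0   0
  1   0   0   0   0   2   2   2   2   2   2   2   2
  2   0   0   0   0   2   2   2   2   2   2   2   2
  3   0   0   0   0   2   2   2   2   5   5   5   5
  4   0   0   0   0   2   2   2   2   5   5   5   5
  5   0   0   0   0   2   2  11  11  11  11  13  13
  6   0   0   0   0   2   2  11  11  11  11  13  13

11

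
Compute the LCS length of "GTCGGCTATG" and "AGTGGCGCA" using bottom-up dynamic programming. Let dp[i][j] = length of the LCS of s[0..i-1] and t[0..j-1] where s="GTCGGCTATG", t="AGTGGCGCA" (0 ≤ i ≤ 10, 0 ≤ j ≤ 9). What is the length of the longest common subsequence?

   ''  A  G  T  G  G  C  G  C  A
''  0  0  0  0  0  0  0  0  0  0
 G  0  0  1  1  1  1  1  1  1  1
 T  0  0  1  2  2  2  2  2  2  2
 C  0  0  1  2  2  2  3  3  3  3
 G  0  0  1  2  3  3  3  4  4  4
 G  0  0  1  2  3  4  4  4  4  4
 C  0  0  1  2  3  4  5  5  5  5
 T  0  0  1  2  3  4  5  5  5  5
 A  0  1  1  2  3  4  5  5  5  6
 T  0  1  1  2  3  4  5  5  5  6
 G  0  1  2  2  3  4  5  6  6  6

6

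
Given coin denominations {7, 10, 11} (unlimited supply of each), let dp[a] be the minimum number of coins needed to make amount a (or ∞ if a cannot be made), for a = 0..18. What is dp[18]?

 a  0  1  2  3  4  5  6  7  8  9 10 11 12 13 14 15 16 17 18
dp  0  -  -  -  -  -  -  1  -  -  1  1  -  -  2  -  -  2  2
(- denotes ∞ / unreachable)

2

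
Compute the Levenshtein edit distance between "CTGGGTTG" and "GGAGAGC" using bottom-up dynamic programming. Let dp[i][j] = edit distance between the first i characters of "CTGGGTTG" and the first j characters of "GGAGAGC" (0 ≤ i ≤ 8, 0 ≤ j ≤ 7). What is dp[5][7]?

   ''  G  G  A  G  A  G  C
''  0  1  2  3  4  5  6  7
 C  1  1  2  3  4  5  6  6
 T  2  2  2  3  4  5  6  7
 G  3  2  2  3  3  4  5  6
 G  4  3  2  3  3  4  4  5
 G  5  4  3  3  3  4  4  5
 T  6  5  4  4  4  4  5  5
 T  7  6  5  5  5  5  5  6
 G  8  7  6  6  5  6  5  6

5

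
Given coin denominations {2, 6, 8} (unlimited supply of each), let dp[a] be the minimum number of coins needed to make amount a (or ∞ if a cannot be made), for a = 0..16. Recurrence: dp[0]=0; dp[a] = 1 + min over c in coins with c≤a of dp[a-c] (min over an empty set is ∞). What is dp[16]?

 a  0  1  2  3  4  5  6  7  8  9 10 11 12 13 14 15 16
dp  0  -  1  -  2  -  1  -  1  -  2  -  2  -  2  -  2
(- denotes ∞ / unreachable)

2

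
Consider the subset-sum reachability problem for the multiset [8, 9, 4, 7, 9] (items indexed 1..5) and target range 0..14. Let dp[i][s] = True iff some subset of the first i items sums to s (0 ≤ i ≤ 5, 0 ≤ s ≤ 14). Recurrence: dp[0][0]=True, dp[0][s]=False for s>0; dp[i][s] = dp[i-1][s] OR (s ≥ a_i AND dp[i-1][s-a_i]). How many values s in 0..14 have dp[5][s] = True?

8

i\s   0   1   2   3   4   5   6   7   8   9  10  11  12  13  14
  0   T   F   F   F   F   F   F   F   F   F   F   F   F   F   F
  1   T   F   F   F   F   F   F   F   T   F   F   F   F   F   F
  2   T   F   F   F   F   F   F   F   T   T   F   F   F   F   F
  3   T   F   F   F   T   F   F   F   T   T   F   F   T   T   F
  4   T   F   F   F   T   F   F   T   T   T   F   T   T   T   F
  5   T   F   F   F   T   F   F   T   T   T   F   T   T   T   F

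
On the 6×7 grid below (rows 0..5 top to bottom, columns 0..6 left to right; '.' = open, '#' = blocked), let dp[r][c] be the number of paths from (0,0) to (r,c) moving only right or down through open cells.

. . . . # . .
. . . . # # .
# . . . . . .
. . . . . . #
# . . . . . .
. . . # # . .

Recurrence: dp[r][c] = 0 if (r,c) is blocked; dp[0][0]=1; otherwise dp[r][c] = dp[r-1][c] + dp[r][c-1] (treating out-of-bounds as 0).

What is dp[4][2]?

r\c   0   1   2   3   4   5   6
  0   1   1   1   1   0   0   0
  1   1   2   3   4   0   0   0
  2   0   2   5   9   9   9   9
  3   0   2   7  16  25  34   0
  4   0   2   9  25  50  84  84
  5   0   2  11   0   0  84 168

9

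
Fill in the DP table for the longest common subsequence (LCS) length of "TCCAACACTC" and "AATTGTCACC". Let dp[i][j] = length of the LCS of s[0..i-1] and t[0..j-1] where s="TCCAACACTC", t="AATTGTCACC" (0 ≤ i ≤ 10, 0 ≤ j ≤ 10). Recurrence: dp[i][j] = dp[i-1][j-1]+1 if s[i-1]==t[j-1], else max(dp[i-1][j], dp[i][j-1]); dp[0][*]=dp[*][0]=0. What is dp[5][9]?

3

   ''  A  A  T  T  G  T  C  A  C  C
''  0  0  0  0  0  0  0  0  0  0  0
 T  0  0  0  1  1  1  1  1  1  1  1
 C  0  0  0  1  1  1  1  2  2  2  2
 C  0  0  0  1  1  1  1  2  2  3  3
 A  0  1  1  1  1  1  1  2  3  3  3
 A  0  1  2  2  2  2  2  2  3  3  3
 C  0  1  2  2  2  2  2  3  3  4  4
 A  0  1  2  2  2  2  2  3  4  4  4
 C  0  1  2  2  2  2  2  3  4  5  5
 T  0  1  2  3  3  3  3  3  4  5  5
 C  0  1  2  3  3  3  3  4  4  5  6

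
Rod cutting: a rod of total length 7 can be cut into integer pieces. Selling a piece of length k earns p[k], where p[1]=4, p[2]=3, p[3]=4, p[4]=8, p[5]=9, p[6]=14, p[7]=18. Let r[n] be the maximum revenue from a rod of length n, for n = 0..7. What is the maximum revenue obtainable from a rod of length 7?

   n    0    1    2    3    4    5    6    7
r[n]    0    4    8   12   16   20   24   28

28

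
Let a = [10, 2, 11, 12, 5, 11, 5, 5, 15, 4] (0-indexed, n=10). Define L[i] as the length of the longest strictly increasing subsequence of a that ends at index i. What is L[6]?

   i    0    1    2    3    4    5    6    7    8    9
a[i]   10    2   11   12    5   11    5    5   15    4
L[i]    1    1    2    3    2    3    2    2    4    2

2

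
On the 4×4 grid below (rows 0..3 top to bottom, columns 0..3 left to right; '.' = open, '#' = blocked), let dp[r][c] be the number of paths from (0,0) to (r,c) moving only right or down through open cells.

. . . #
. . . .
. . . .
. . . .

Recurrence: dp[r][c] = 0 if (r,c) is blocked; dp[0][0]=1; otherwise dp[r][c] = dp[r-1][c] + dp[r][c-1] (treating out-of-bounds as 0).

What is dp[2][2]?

6

r\c   0   1   2   3
  0   1   1   1   0
  1   1   2   3   3
  2   1   3   6   9
  3   1   4  10  19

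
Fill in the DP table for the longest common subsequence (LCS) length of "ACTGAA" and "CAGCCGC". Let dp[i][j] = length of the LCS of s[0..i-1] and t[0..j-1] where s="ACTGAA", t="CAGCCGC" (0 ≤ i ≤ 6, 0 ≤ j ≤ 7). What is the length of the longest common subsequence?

   ''  C  A  G  C  C  G  C
''  0  0  0  0  0  0  0  0
 A  0  0  1  1  1  1  1  1
 C  0  1  1  1  2  2  2  2
 T  0  1  1  1  2  2  2  2
 G  0  1  1  2  2  2  3  3
 A  0  1  2  2  2  2  3  3
 A  0  1  2  2  2  2  3  3

3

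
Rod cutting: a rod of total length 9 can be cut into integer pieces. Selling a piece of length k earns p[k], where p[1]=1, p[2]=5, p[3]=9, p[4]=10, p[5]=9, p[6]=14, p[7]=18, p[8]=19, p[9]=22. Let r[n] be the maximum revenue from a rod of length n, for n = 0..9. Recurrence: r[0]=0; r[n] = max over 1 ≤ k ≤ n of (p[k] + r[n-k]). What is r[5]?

14

   n    0    1    2    3    4    5    6    7    8    9
r[n]    0    1    5    9   10   14   18   19   23   27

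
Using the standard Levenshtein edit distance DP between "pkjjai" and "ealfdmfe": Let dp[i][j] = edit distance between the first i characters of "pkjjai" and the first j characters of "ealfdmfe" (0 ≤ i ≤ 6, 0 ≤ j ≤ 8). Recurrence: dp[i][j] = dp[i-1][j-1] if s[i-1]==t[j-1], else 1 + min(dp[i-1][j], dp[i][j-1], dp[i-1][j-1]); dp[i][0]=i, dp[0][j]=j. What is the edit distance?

8

   ''  e  a  l  f  d  m  f  e
''  0  1  2  3  4  5  6  7  8
 p  1  1  2  3  4  5  6  7  8
 k  2  2  2  3  4  5  6  7  8
 j  3  3  3  3  4  5  6  7  8
 j  4  4  4  4  4  5  6  7  8
 a  5  5  4  5  5  5  6  7  8
 i  6  6  5  5  6  6  6  7  8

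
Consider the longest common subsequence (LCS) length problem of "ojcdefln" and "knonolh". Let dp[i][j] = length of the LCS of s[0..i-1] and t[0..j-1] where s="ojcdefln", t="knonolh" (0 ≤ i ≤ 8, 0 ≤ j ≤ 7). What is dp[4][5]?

   ''  k  n  o  n  o  l  h
''  0  0  0  0  0  0  0  0
 o  0  0  0  1  1  1  1  1
 j  0  0  0  1  1  1  1  1
 c  0  0  0  1  1  1  1  1
 d  0  0  0  1  1  1  1  1
 e  0  0  0  1  1  1  1  1
 f  0  0  0  1  1  1  1  1
 l  0  0  0  1  1  1  2  2
 n  0  0  1  1  2  2  2  2

1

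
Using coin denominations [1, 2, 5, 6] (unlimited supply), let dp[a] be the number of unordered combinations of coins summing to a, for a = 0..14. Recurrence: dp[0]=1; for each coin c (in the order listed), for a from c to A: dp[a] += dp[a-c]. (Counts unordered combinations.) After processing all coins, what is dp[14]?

after  coin     0     1     2     3     4     5     6     7     8     9    10    11    12    13    14
          1     1     1     1     1     1     1     1     1     1     1     1     1     1     1     1
          2     1     1     2     2     3     3     4     4     5     5     6     6     7     7     8
          5     1     1     2     2     3     4     5     6     7     8    10    11    13    14    16
          6     1     1     2     2     3     4     6     7     9    10    13    15    19    21    25

25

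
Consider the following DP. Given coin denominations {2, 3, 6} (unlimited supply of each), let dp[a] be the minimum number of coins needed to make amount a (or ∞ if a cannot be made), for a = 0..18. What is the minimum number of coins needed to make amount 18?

3

 a  0  1  2  3  4  5  6  7  8  9 10 11 12 13 14 15 16 17 18
dp  0  -  1  1  2  2  1  3  2  2  3  3  2  4  3  3  4  4  3
(- denotes ∞ / unreachable)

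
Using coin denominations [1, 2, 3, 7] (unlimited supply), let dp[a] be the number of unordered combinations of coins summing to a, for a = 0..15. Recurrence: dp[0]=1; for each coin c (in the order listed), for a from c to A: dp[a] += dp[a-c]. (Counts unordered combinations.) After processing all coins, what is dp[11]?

after  coin     0     1     2     3     4     5     6     7     8     9    10    11    12    13    14    15
          1     1     1     1     1     1     1     1     1     1     1     1     1     1     1     1     1
          2     1     1     2     2     3     3     4     4     5     5     6     6     7     7     8     8
          3     1     1     2     3     4     5     7     8    10    12    14    16    19    21    24    27
          7     1     1     2     3     4     5     7     9    11    14    17    20    24    28    33    38

20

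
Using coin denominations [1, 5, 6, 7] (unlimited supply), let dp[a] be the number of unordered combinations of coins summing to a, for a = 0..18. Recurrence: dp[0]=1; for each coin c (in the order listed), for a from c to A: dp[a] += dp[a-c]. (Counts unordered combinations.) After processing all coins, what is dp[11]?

6

after  coin     0     1     2     3     4     5     6     7     8     9    10    11    12    13    14    15    16    17    18
          1     1     1     1     1     1     1     1     1     1     1     1     1     1     1     1     1     1     1     1
          5     1     1     1     1     1     2     2     2     2     2     3     3     3     3     3     4     4     4     4
          6     1     1     1     1     1     2     3     3     3     3     4     5     6     6     6     7     8     9    10
          7     1     1     1     1     1     2     3     4     4     4     5     6     8     9    10    11    12    14    16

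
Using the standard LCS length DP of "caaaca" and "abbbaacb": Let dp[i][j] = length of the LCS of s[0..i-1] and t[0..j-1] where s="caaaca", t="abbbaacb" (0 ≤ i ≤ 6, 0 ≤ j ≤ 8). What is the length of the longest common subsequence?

   ''  a  b  b  b  a  a  c  b
''  0  0  0  0  0  0  0  0  0
 c  0  0  0  0  0  0  0  1  1
 a  0  1  1  1  1  1  1  1  1
 a  0  1  1  1  1  2  2  2  2
 a  0  1  1  1  1  2  3  3  3
 c  0  1  1  1  1  2  3  4  4
 a  0  1  1  1  1  2  3  4  4

4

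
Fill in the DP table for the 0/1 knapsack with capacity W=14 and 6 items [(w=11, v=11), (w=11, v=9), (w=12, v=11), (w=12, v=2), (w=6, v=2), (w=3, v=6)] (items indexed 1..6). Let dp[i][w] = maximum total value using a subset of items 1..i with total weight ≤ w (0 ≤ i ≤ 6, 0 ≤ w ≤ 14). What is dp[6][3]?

i\w   0   1   2   3   4   5   6   7   8   9  10  11  12  13  14
  0   0   0   0   0   0   0   0   0   0   0   0   0   0   0   0
  1   0   0   0   0   0   0   0   0   0   0   0  11  11  11  11
  2   0   0   0   0   0   0   0   0   0   0   0  11  11  11  11
  3   0   0   0   0   0   0   0   0   0   0   0  11  11  11  11
  4   0   0   0   0   0   0   0   0   0   0   0  11  11  11  11
  5   0   0   0   0   0   0   2   2   2   2   2  11  11  11  11
  6   0   0   0   6   6   6   6   6   6   8   8  11  11  11  17

6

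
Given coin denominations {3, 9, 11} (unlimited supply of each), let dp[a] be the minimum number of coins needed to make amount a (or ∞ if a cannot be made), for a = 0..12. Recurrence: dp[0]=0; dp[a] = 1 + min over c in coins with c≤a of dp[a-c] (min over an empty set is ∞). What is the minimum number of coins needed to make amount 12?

 a  0  1  2  3  4  5  6  7  8  9 10 11 12
dp  0  -  -  1  -  -  2  -  -  1  -  1  2
(- denotes ∞ / unreachable)

2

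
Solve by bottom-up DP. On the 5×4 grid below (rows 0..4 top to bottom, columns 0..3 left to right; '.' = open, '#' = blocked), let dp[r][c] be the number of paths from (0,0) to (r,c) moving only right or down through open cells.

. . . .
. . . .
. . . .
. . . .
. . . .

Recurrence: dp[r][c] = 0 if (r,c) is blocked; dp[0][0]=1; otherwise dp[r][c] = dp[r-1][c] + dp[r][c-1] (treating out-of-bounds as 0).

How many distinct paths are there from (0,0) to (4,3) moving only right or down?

35

r\c   0   1   2   3
  0   1   1   1   1
  1   1   2   3   4
  2   1   3   6  10
  3   1   4  10  20
  4   1   5  15  35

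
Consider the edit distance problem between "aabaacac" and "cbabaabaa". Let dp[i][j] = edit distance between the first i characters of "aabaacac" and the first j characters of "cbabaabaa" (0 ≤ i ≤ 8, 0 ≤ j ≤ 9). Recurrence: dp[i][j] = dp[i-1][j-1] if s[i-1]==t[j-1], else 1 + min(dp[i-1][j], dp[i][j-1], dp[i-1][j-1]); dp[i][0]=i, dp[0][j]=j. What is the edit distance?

4

   ''  c  b  a  b  a  a  b  a  a
''  0  1  2  3  4  5  6  7  8  9
 a  1  1  2  2  3  4  5  6  7  8
 a  2  2  2  2  3  3  4  5  6  7
 b  3  3  2  3  2  3  4  4  5  6
 a  4  4  3  2  3  2  3  4  4  5
 a  5  5  4  3  3  3  2  3  4  4
 c  6  5  5  4  4  4  3  3  4  5
 a  7  6  6  5  5  4  4  4  3  4
 c  8  7  7  6  6  5  5  5  4  4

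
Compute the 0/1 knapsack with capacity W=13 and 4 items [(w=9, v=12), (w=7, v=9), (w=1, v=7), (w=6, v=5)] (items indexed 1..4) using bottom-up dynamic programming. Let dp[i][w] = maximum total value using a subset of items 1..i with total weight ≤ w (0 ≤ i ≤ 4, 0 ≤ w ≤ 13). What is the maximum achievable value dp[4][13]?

19

i\w   0   1   2   3   4   5   6   7   8   9  10  11  12  13
  0   0   0   0   0   0   0   0   0   0   0   0   0   0   0
  1   0   0   0   0   0   0   0   0   0  12  12  12  12  12
  2   0   0   0   0   0   0   0   9   9  12  12  12  12  12
  3   0   7   7   7   7   7   7   9  16  16  19  19  19  19
  4   0   7   7   7   7   7   7  12  16  16  19  19  19  19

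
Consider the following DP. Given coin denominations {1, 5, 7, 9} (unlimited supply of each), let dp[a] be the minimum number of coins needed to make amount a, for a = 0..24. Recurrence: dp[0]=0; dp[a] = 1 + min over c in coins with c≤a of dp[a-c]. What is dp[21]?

3

 a  0  1  2  3  4  5  6  7  8  9 10 11 12 13 14 15 16 17 18 19 20 21 22 23 24
dp  0  1  2  3  4  1  2  1  2  1  2  3  2  3  2  3  2  3  2  3  4  3  4  3  4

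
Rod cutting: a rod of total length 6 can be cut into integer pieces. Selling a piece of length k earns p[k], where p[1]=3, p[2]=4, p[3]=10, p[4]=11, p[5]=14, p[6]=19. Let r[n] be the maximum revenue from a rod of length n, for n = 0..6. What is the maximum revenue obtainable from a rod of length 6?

20

   n    0    1    2    3    4    5    6
r[n]    0    3    6   10   13   16   20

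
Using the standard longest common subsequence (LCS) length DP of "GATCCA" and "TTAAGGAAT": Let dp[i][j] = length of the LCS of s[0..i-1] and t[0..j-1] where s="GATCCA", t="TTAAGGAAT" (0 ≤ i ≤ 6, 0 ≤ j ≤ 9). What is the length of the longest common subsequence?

3

   ''  T  T  A  A  G  G  A  A  T
''  0  0  0  0  0  0  0  0  0  0
 G  0  0  0  0  0  1  1  1  1  1
 A  0  0  0  1  1  1  1  2  2  2
 T  0  1  1  1  1  1  1  2  2  3
 C  0  1  1  1  1  1  1  2  2  3
 C  0  1  1  1  1  1  1  2  2  3
 A  0  1  1  2  2  2  2  2  3  3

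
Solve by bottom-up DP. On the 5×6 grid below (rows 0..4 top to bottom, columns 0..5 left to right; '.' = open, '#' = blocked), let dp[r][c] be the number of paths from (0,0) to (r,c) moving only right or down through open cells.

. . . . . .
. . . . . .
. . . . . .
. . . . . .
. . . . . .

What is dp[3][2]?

r\c   0   1   2   3   4   5
  0   1   1   1   1   1   1
  1   1   2   3   4   5   6
  2   1   3   6  10  15  21
  3   1   4  10  20  35  56
  4   1   5  15  35  70 126

10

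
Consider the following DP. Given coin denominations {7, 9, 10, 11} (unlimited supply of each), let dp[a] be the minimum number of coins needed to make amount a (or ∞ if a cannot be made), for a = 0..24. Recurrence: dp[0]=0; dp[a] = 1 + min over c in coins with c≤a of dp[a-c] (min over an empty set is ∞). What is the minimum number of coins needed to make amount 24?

3

 a  0  1  2  3  4  5  6  7  8  9 10 11 12 13 14 15 16 17 18 19 20 21 22 23 24
dp  0  -  -  -  -  -  -  1  -  1  1  1  -  -  2  -  2  2  2  2  2  2  2  3  3
(- denotes ∞ / unreachable)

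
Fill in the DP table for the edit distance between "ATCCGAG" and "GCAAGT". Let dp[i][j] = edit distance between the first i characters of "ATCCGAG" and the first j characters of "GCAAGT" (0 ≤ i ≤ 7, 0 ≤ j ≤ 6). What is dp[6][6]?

   ''  G  C  A  A  G  T
''  0  1  2  3  4  5  6
 A  1  1  2  2  3  4  5
 T  2  2  2  3  3  4  4
 C  3  3  2  3  4  4  5
 C  4  4  3  3  4  5  5
 G  5  4  4  4  4  4  5
 A  6  5  5  4  4  5  5
 G  7  6  6  5  5  4  5

5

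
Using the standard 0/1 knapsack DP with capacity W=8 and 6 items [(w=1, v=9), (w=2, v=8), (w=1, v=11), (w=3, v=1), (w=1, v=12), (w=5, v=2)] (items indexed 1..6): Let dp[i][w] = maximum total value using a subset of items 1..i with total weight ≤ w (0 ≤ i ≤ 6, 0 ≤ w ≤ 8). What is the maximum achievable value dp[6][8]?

41

i\w   0   1   2   3   4   5   6   7   8
  0   0   0   0   0   0   0   0   0   0
  1   0   9   9   9   9   9   9   9   9
  2   0   9   9  17  17  17  17  17  17
  3   0  11  20  20  28  28  28  28  28
  4   0  11  20  20  28  28  28  29  29
  5   0  12  23  32  32  40  40  40  41
  6   0  12  23  32  32  40  40  40  41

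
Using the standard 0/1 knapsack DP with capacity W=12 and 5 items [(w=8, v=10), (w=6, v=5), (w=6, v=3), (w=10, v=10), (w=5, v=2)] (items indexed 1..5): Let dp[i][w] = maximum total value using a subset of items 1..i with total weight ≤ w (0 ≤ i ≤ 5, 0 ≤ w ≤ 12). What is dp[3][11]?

10

i\w   0   1   2   3   4   5   6   7   8   9  10  11  12
  0   0   0   0   0   0   0   0   0   0   0   0   0   0
  1   0   0   0   0   0   0   0   0  10  10  10  10  10
  2   0   0   0   0   0   0   5   5  10  10  10  10  10
  3   0   0   0   0   0   0   5   5  10  10  10  10  10
  4   0   0   0   0   0   0   5   5  10  10  10  10  10
  5   0   0   0   0   0   2   5   5  10  10  10  10  10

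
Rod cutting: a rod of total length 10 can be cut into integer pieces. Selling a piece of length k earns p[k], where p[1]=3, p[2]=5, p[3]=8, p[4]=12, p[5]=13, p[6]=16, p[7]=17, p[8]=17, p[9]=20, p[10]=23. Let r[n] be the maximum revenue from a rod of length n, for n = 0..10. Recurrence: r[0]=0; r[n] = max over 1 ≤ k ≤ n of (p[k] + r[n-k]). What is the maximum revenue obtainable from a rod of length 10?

30

   n    0    1    2    3    4    5    6    7    8    9   10
r[n]    0    3    6    9   12   15   18   21   24   27   30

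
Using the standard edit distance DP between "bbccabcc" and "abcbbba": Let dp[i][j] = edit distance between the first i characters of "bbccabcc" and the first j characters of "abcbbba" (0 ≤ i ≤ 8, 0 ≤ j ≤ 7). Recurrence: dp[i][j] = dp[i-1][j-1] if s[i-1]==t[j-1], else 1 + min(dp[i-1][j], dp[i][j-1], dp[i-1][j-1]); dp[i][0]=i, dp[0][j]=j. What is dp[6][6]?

   ''  a  b  c  b  b  b  a
''  0  1  2  3  4  5  6  7
 b  1  1  1  2  3  4  5  6
 b  2  2  1  2  2  3  4  5
 c  3  3  2  1  2  3  4  5
 c  4  4  3  2  2  3  4  5
 a  5  4  4  3  3  3  4  4
 b  6  5  4  4  3  3  3  4
 c  7  6  5  4  4  4  4  4
 c  8  7  6  5  5  5  5  5

3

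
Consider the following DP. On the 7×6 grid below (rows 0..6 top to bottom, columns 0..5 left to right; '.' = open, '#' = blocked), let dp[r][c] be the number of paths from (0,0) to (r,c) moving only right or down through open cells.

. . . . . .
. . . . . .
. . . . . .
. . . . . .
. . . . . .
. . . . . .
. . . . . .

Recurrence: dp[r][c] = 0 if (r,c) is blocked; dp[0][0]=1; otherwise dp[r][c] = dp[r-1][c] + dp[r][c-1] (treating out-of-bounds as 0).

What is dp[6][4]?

r\c   0   1   2   3   4   5
  0   1   1   1   1   1   1
  1   1   2   3   4   5   6
  2   1   3   6  10  15  21
  3   1   4  10  20  35  56
  4   1   5  15  35  70 126
  5   1   6  21  56 126 252
  6   1   7  28  84 210 462

210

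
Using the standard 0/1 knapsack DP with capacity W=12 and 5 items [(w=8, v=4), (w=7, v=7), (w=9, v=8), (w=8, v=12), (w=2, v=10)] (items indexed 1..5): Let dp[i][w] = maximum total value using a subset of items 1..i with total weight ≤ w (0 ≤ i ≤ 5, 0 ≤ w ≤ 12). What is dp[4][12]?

12

i\w   0   1   2   3   4   5   6   7   8   9  10  11  12
  0   0   0   0   0   0   0   0   0   0   0   0   0   0
  1   0   0   0   0   0   0   0   0   4   4   4   4   4
  2   0   0   0   0   0   0   0   7   7   7   7   7   7
  3   0   0   0   0   0   0   0   7   7   8   8   8   8
  4   0   0   0   0   0   0   0   7  12  12  12  12  12
  5   0   0  10  10  10  10  10  10  12  17  22  22  22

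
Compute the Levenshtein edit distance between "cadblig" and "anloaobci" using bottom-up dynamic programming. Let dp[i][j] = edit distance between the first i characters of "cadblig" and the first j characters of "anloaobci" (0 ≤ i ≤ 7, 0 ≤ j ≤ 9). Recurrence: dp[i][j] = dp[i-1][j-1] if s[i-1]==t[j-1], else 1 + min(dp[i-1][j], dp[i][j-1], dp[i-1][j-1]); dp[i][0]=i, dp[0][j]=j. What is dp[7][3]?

5

   ''  a  n  l  o  a  o  b  c  i
''  0  1  2  3  4  5  6  7  8  9
 c  1  1  2  3  4  5  6  7  7  8
 a  2  1  2  3  4  4  5  6  7  8
 d  3  2  2  3  4  5  5  6  7  8
 b  4  3  3  3  4  5  6  5  6  7
 l  5  4  4  3  4  5  6  6  6  7
 i  6  5  5  4  4  5  6  7  7  6
 g  7  6  6  5  5  5  6  7  8  7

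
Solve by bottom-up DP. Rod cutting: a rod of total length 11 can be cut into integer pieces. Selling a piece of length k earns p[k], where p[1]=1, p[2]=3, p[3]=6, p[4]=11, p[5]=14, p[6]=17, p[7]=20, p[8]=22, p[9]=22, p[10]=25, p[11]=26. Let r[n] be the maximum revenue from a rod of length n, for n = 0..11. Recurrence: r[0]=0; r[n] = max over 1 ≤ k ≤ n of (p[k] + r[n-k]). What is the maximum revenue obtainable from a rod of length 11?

   n    0    1    2    3    4    5    6    7    8    9   10   11
r[n]    0    1    3    6   11   14   17   20   22   25   28   31

31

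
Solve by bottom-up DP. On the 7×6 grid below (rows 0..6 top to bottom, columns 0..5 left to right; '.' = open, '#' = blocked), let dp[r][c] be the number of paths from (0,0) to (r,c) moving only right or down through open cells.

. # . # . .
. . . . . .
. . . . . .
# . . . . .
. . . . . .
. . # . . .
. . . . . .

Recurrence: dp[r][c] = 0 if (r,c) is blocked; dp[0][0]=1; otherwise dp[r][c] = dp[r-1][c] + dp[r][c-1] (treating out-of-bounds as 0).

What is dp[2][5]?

6

r\c   0   1   2   3   4   5
  0   1   0   0   0   0   0
  1   1   1   1   1   1   1
  2   1   2   3   4   5   6
  3   0   2   5   9  14  20
  4   0   2   7  16  30  50
  5   0   2   0  16  46  96
  6   0   2   2  18  64 160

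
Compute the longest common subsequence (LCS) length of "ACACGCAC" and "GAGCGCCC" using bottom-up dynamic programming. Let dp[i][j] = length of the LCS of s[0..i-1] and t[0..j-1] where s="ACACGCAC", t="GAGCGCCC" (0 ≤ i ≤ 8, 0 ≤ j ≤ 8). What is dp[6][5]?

3

   ''  G  A  G  C  G  C  C  C
''  0  0  0  0  0  0  0  0  0
 A  0  0  1  1  1  1  1  1  1
 C  0  0  1  1  2  2  2  2  2
 A  0  0  1  1  2  2  2  2  2
 C  0  0  1  1  2  2  3  3  3
 G  0  1  1  2  2  3  3  3  3
 C  0  1  1  2  3  3  4  4  4
 A  0  1  2  2  3  3  4  4  4
 C  0  1  2  2  3  3  4  5  5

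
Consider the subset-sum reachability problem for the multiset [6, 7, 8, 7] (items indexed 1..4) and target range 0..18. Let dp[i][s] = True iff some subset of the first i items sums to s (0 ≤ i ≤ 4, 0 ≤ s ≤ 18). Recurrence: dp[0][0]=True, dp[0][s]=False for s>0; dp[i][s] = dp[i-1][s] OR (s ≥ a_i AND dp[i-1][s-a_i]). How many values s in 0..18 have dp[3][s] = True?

i\s   0   1   2   3   4   5   6   7   8   9  10  11  12  13  14  15  16  17  18
  0   T   F   F   F   F   F   F   F   F   F   F   F   F   F   F   F   F   F   F
  1   T   F   F   F   F   F   T   F   F   F   F   F   F   F   F   F   F   F   F
  2   T   F   F   F   F   F   T   T   F   F   F   F   F   T   F   F   F   F   F
  3   T   F   F   F   F   F   T   T   T   F   F   F   F   T   T   T   F   F   F
  4   T   F   F   F   F   F   T   T   T   F   F   F   F   T   T   T   F   F   F

7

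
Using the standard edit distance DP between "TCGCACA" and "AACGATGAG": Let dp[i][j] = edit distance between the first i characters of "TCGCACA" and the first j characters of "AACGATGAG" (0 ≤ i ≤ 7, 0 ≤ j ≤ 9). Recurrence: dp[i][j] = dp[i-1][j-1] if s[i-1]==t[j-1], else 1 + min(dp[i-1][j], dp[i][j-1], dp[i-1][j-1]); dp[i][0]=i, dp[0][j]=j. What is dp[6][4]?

5

   ''  A  A  C  G  A  T  G  A  G
''  0  1  2  3  4  5  6  7  8  9
 T  1  1  2  3  4  5  5  6  7  8
 C  2  2  2  2  3  4  5  6  7  8
 G  3  3  3  3  2  3  4  5  6  7
 C  4  4  4  3  3  3  4  5  6  7
 A  5  4  4  4  4  3  4  5  5  6
 C  6  5  5  4  5  4  4  5  6  6
 A  7  6  5  5  5  5  5  5  5  6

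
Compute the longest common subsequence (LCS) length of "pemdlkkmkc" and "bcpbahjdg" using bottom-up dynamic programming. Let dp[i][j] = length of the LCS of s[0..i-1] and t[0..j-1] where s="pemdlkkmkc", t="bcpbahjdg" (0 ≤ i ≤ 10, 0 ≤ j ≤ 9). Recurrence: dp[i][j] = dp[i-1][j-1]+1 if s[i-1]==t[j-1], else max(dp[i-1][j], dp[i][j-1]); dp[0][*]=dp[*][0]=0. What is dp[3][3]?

1

   ''  b  c  p  b  a  h  j  d  g
''  0  0  0  0  0  0  0  0  0  0
 p  0  0  0  1  1  1  1  1  1  1
 e  0  0  0  1  1  1  1  1  1  1
 m  0  0  0  1  1  1  1  1  1  1
 d  0  0  0  1  1  1  1  1  2  2
 l  0  0  0  1  1  1  1  1  2  2
 k  0  0  0  1  1  1  1  1  2  2
 k  0  0  0  1  1  1  1  1  2  2
 m  0  0  0  1  1  1  1  1  2  2
 k  0  0  0  1  1  1  1  1  2  2
 c  0  0  1  1  1  1  1  1  2  2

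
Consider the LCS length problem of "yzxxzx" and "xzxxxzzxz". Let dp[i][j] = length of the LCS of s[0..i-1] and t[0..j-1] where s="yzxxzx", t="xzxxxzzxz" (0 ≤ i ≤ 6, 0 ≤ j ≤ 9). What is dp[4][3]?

   ''  x  z  x  x  x  z  z  x  z
''  0  0  0  0  0  0  0  0  0  0
 y  0  0  0  0  0  0  0  0  0  0
 z  0  0  1  1  1  1  1  1  1  1
 x  0  1  1  2  2  2  2  2  2  2
 x  0  1  1  2  3  3  3  3  3  3
 z  0  1  2  2  3  3  4  4  4  4
 x  0  1  2  3  3  4  4  4  5  5

2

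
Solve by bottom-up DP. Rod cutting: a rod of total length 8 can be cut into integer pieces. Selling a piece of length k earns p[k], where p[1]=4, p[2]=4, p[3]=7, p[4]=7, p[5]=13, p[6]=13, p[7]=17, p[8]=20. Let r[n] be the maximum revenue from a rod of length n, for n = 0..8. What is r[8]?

32

   n    0    1    2    3    4    5    6    7    8
r[n]    0    4    8   12   16   20   24   28   32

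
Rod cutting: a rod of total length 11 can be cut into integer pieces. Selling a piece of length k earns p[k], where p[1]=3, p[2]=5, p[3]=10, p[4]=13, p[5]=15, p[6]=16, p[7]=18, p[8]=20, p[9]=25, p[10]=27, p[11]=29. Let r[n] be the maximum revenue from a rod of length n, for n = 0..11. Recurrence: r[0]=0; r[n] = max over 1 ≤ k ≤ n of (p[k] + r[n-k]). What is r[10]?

   n    0    1    2    3    4    5    6    7    8    9   10   11
r[n]    0    3    6   10   13   16   20   23   26   30   33   36

33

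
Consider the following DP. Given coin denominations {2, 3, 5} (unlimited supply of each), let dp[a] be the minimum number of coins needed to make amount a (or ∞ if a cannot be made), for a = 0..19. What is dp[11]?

 a  0  1  2  3  4  5  6  7  8  9 10 11 12 13 14 15 16 17 18 19
dp  0  -  1  1  2  1  2  2  2  3  2  3  3  3  4  3  4  4  4  5
(- denotes ∞ / unreachable)

3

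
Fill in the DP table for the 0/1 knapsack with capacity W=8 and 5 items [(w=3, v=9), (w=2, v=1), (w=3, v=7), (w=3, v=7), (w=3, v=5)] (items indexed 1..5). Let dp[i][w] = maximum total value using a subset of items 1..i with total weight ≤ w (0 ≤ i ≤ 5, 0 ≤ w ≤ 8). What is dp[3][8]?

17

i\w   0   1   2   3   4   5   6   7   8
  0   0   0   0   0   0   0   0   0   0
  1   0   0   0   9   9   9   9   9   9
  2   0   0   1   9   9  10  10  10  10
  3   0   0   1   9   9  10  16  16  17
  4   0   0   1   9   9  10  16  16  17
  5   0   0   1   9   9  10  16  16  17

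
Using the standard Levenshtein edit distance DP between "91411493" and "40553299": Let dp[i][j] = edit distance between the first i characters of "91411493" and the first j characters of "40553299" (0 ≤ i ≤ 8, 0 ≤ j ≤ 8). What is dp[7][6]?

   ''  4  0  5  5  3  2  9  9
''  0  1  2  3  4  5  6  7  8
 9  1  1  2  3  4  5  6  6  7
 1  2  2  2  3  4  5  6  7  7
 4  3  2  3  3  4  5  6  7  8
 1  4  3  3  4  4  5  6  7  8
 1  5  4  4  4  5  5  6  7  8
 4  6  5  5  5  5  6  6  7  8
 9  7  6  6  6  6  6  7  6  7
 3  8  7  7  7  7  6  7  7  7

7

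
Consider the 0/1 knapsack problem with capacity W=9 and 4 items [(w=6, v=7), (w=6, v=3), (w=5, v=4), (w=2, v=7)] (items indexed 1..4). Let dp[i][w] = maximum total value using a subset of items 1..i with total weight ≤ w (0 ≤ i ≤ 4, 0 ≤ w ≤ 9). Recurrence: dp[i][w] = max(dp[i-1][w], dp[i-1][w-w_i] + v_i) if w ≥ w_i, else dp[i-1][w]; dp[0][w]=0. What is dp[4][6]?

i\w   0   1   2   3   4   5   6   7   8   9
  0   0   0   0   0   0   0   0   0   0   0
  1   0   0   0   0   0   0   7   7   7   7
  2   0   0   0   0   0   0   7   7   7   7
  3   0   0   0   0   0   4   7   7   7   7
  4   0   0   7   7   7   7   7  11  14  14

7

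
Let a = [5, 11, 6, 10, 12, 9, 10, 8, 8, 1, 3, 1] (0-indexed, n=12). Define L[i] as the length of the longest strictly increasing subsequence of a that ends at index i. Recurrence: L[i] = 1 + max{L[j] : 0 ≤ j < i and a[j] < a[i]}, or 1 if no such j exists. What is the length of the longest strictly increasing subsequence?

4

   i    0    1    2    3    4    5    6    7    8    9   10   11
a[i]    5   11    6   10   12    9   10    8    8    1    3    1
L[i]    1    2    2    3    4    3    4    3    3    1    2    1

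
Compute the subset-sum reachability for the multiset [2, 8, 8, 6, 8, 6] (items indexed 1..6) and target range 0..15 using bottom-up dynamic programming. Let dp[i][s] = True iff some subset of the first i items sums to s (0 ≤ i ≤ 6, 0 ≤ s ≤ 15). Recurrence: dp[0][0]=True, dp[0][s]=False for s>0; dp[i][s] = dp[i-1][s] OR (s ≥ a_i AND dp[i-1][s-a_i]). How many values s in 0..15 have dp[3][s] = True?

i\s   0   1   2   3   4   5   6   7   8   9  10  11  12  13  14  15
  0   T   F   F   F   F   F   F   F   F   F   F   F   F   F   F   F
  1   T   F   T   F   F   F   F   F   F   F   F   F   F   F   F   F
  2   T   F   T   F   F   F   F   F   T   F   T   F   F   F   F   F
  3   T   F   T   F   F   F   F   F   T   F   T   F   F   F   F   F
  4   T   F   T   F   F   F   T   F   T   F   T   F   F   F   T   F
  5   T   F   T   F   F   F   T   F   T   F   T   F   F   F   T   F
  6   T   F   T   F   F   F   T   F   T   F   T   F   T   F   T   F

4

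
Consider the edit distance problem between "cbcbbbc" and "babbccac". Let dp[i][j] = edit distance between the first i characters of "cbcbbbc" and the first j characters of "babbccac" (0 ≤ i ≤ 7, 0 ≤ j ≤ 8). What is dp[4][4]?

   ''  b  a  b  b  c  c  a  c
''  0  1  2  3  4  5  6  7  8
 c  1  1  2  3  4  4  5  6  7
 b  2  1  2  2  3  4  5  6  7
 c  3  2  2  3  3  3  4  5  6
 b  4  3  3  2  3  4  4  5  6
 b  5  4  4  3  2  3  4  5  6
 b  6  5  5  4  3  3  4  5  6
 c  7  6  6  5  4  3  3  4  5

3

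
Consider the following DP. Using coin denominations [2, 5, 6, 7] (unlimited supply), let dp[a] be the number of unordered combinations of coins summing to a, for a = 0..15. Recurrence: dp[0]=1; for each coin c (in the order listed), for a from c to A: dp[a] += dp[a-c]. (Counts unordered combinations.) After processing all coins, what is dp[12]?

5

after  coin     0     1     2     3     4     5     6     7     8     9    10    11    12    13    14    15
          2     1     0     1     0     1     0     1     0     1     0     1     0     1     0     1     0
          5     1     0     1     0     1     1     1     1     1     1     2     1     2     1     2     2
          6     1     0     1     0     1     1     2     1     2     1     3     2     4     2     4     3
          7     1     0     1     0     1     1     2     2     2     2     3     3     5     4     6     5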